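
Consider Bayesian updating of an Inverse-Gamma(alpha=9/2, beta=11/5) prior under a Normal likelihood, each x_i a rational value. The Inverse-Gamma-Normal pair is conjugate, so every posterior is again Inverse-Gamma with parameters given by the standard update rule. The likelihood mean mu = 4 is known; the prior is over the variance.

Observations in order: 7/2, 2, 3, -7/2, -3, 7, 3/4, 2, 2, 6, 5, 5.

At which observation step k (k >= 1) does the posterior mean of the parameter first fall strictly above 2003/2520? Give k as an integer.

k = 2

obs 1: x=7/2 → posterior Inverse-Gamma(5, 93/40)
obs 2: x=2 → posterior Inverse-Gamma(11/2, 173/40)
obs 3: x=3 → posterior Inverse-Gamma(6, 193/40)
obs 4: x=-7/2 → posterior Inverse-Gamma(13/2, 659/20)
obs 5: x=-3 → posterior Inverse-Gamma(7, 1149/20)
obs 6: x=7 → posterior Inverse-Gamma(15/2, 1239/20)
obs 7: x=3/4 → posterior Inverse-Gamma(8, 10757/160)
obs 8: x=2 → posterior Inverse-Gamma(17/2, 11077/160)
obs 9: x=2 → posterior Inverse-Gamma(9, 11397/160)
obs 10: x=6 → posterior Inverse-Gamma(19/2, 11717/160)
obs 11: x=5 → posterior Inverse-Gamma(10, 11797/160)
obs 12: x=5 → posterior Inverse-Gamma(21/2, 11877/160)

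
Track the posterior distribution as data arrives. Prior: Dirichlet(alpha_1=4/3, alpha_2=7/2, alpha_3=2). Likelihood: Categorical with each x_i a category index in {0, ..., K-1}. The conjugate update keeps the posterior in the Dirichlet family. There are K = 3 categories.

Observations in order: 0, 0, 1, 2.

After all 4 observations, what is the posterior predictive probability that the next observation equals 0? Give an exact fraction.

4/13

obs 1: x=0 → posterior Dirichlet(7/3, 7/2, 2)
obs 2: x=0 → posterior Dirichlet(10/3, 7/2, 2)
obs 3: x=1 → posterior Dirichlet(10/3, 9/2, 2)
obs 4: x=2 → posterior Dirichlet(10/3, 9/2, 3)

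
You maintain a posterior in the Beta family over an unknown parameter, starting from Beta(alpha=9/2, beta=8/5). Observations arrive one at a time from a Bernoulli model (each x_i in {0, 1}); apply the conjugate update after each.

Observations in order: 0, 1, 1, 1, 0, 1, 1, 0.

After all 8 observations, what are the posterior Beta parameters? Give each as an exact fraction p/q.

obs 1: x=0 → posterior Beta(9/2, 13/5)
obs 2: x=1 → posterior Beta(11/2, 13/5)
obs 3: x=1 → posterior Beta(13/2, 13/5)
obs 4: x=1 → posterior Beta(15/2, 13/5)
obs 5: x=0 → posterior Beta(15/2, 18/5)
obs 6: x=1 → posterior Beta(17/2, 18/5)
obs 7: x=1 → posterior Beta(19/2, 18/5)
obs 8: x=0 → posterior Beta(19/2, 23/5)

alpha=19/2, beta=23/5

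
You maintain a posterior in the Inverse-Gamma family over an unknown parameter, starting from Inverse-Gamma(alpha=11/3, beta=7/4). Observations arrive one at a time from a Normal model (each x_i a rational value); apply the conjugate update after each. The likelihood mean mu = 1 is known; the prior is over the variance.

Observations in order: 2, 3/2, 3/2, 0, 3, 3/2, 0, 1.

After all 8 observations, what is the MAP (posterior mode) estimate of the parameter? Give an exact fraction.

obs 1: x=2 → posterior Inverse-Gamma(25/6, 9/4)
obs 2: x=3/2 → posterior Inverse-Gamma(14/3, 19/8)
obs 3: x=3/2 → posterior Inverse-Gamma(31/6, 5/2)
obs 4: x=0 → posterior Inverse-Gamma(17/3, 3)
obs 5: x=3 → posterior Inverse-Gamma(37/6, 5)
obs 6: x=3/2 → posterior Inverse-Gamma(20/3, 41/8)
obs 7: x=0 → posterior Inverse-Gamma(43/6, 45/8)
obs 8: x=1 → posterior Inverse-Gamma(23/3, 45/8)

135/208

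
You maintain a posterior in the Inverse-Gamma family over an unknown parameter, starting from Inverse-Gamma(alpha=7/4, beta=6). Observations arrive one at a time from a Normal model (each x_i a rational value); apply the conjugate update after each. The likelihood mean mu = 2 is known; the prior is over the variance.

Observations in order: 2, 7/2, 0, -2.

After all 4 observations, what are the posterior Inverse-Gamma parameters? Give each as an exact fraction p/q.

obs 1: x=2 → posterior Inverse-Gamma(9/4, 6)
obs 2: x=7/2 → posterior Inverse-Gamma(11/4, 57/8)
obs 3: x=0 → posterior Inverse-Gamma(13/4, 73/8)
obs 4: x=-2 → posterior Inverse-Gamma(15/4, 137/8)

alpha=15/4, beta=137/8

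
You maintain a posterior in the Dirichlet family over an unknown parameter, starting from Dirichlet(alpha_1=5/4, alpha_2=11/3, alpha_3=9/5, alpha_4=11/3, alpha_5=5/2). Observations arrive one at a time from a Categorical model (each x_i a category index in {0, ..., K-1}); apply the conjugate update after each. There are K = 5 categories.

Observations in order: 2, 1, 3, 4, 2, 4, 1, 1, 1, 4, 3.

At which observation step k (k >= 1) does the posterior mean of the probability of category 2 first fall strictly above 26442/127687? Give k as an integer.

obs 1: x=2 → posterior Dirichlet(5/4, 11/3, 14/5, 11/3, 5/2)
obs 2: x=1 → posterior Dirichlet(5/4, 14/3, 14/5, 11/3, 5/2)
obs 3: x=3 → posterior Dirichlet(5/4, 14/3, 14/5, 14/3, 5/2)
obs 4: x=4 → posterior Dirichlet(5/4, 14/3, 14/5, 14/3, 7/2)
obs 5: x=2 → posterior Dirichlet(5/4, 14/3, 19/5, 14/3, 7/2)
obs 6: x=4 → posterior Dirichlet(5/4, 14/3, 19/5, 14/3, 9/2)
obs 7: x=1 → posterior Dirichlet(5/4, 17/3, 19/5, 14/3, 9/2)
obs 8: x=1 → posterior Dirichlet(5/4, 20/3, 19/5, 14/3, 9/2)
obs 9: x=1 → posterior Dirichlet(5/4, 23/3, 19/5, 14/3, 9/2)
obs 10: x=4 → posterior Dirichlet(5/4, 23/3, 19/5, 14/3, 11/2)
obs 11: x=3 → posterior Dirichlet(5/4, 23/3, 19/5, 17/3, 11/2)

k = 5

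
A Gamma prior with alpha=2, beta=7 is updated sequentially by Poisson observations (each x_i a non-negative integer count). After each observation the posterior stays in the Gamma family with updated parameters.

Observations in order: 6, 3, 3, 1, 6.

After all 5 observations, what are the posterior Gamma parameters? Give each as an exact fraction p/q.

obs 1: x=6 → posterior Gamma(8, 8)
obs 2: x=3 → posterior Gamma(11, 9)
obs 3: x=3 → posterior Gamma(14, 10)
obs 4: x=1 → posterior Gamma(15, 11)
obs 5: x=6 → posterior Gamma(21, 12)

alpha=21, beta=12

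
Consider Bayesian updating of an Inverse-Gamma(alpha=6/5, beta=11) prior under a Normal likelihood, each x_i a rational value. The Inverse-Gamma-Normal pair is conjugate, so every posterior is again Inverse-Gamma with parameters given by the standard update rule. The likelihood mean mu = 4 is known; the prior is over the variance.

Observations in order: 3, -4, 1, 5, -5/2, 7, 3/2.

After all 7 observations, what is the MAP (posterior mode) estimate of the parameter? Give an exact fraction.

obs 1: x=3 → posterior Inverse-Gamma(17/10, 23/2)
obs 2: x=-4 → posterior Inverse-Gamma(11/5, 87/2)
obs 3: x=1 → posterior Inverse-Gamma(27/10, 48)
obs 4: x=5 → posterior Inverse-Gamma(16/5, 97/2)
obs 5: x=-5/2 → posterior Inverse-Gamma(37/10, 557/8)
obs 6: x=7 → posterior Inverse-Gamma(21/5, 593/8)
obs 7: x=3/2 → posterior Inverse-Gamma(47/10, 309/4)

515/38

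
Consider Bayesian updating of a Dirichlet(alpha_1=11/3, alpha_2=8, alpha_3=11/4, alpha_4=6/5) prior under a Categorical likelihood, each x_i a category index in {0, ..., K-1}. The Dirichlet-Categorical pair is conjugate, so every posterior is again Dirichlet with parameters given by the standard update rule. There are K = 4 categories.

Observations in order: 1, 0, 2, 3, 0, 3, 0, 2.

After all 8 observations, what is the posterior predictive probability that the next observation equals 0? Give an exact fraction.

400/1417

obs 1: x=1 → posterior Dirichlet(11/3, 9, 11/4, 6/5)
obs 2: x=0 → posterior Dirichlet(14/3, 9, 11/4, 6/5)
obs 3: x=2 → posterior Dirichlet(14/3, 9, 15/4, 6/5)
obs 4: x=3 → posterior Dirichlet(14/3, 9, 15/4, 11/5)
obs 5: x=0 → posterior Dirichlet(17/3, 9, 15/4, 11/5)
obs 6: x=3 → posterior Dirichlet(17/3, 9, 15/4, 16/5)
obs 7: x=0 → posterior Dirichlet(20/3, 9, 15/4, 16/5)
obs 8: x=2 → posterior Dirichlet(20/3, 9, 19/4, 16/5)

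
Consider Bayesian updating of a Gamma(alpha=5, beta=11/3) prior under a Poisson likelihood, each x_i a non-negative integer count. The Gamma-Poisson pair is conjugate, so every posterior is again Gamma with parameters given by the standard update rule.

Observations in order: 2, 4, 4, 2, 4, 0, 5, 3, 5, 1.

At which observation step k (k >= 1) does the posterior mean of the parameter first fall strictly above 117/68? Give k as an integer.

k = 2

obs 1: x=2 → posterior Gamma(7, 14/3)
obs 2: x=4 → posterior Gamma(11, 17/3)
obs 3: x=4 → posterior Gamma(15, 20/3)
obs 4: x=2 → posterior Gamma(17, 23/3)
obs 5: x=4 → posterior Gamma(21, 26/3)
obs 6: x=0 → posterior Gamma(21, 29/3)
obs 7: x=5 → posterior Gamma(26, 32/3)
obs 8: x=3 → posterior Gamma(29, 35/3)
obs 9: x=5 → posterior Gamma(34, 38/3)
obs 10: x=1 → posterior Gamma(35, 41/3)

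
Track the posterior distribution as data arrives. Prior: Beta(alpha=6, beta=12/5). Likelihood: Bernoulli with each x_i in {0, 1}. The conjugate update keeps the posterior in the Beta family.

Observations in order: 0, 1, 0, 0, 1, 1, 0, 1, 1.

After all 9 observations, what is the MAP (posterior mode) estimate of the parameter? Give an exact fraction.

50/77

obs 1: x=0 → posterior Beta(6, 17/5)
obs 2: x=1 → posterior Beta(7, 17/5)
obs 3: x=0 → posterior Beta(7, 22/5)
obs 4: x=0 → posterior Beta(7, 27/5)
obs 5: x=1 → posterior Beta(8, 27/5)
obs 6: x=1 → posterior Beta(9, 27/5)
obs 7: x=0 → posterior Beta(9, 32/5)
obs 8: x=1 → posterior Beta(10, 32/5)
obs 9: x=1 → posterior Beta(11, 32/5)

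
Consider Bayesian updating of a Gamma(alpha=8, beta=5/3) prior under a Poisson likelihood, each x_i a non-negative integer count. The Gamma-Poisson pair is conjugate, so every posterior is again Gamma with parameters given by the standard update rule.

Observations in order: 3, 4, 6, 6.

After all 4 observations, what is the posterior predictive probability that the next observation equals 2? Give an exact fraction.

obs 1: x=3 → posterior Gamma(11, 8/3)
obs 2: x=4 → posterior Gamma(15, 11/3)
obs 3: x=6 → posterior Gamma(21, 14/3)
obs 4: x=6 → posterior Gamma(27, 17/3)

2836776959008938777060524272333719573/26843545600000000000000000000000000000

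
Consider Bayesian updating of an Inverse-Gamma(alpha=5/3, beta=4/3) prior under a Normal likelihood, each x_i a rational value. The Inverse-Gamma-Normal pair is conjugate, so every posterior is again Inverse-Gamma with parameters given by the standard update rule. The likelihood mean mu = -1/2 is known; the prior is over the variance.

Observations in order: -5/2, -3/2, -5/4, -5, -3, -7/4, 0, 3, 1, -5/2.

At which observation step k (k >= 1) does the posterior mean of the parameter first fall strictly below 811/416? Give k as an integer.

obs 1: x=-5/2 → posterior Inverse-Gamma(13/6, 10/3)
obs 2: x=-3/2 → posterior Inverse-Gamma(8/3, 23/6)
obs 3: x=-5/4 → posterior Inverse-Gamma(19/6, 395/96)
obs 4: x=-5 → posterior Inverse-Gamma(11/3, 1367/96)
obs 5: x=-3 → posterior Inverse-Gamma(25/6, 1667/96)
obs 6: x=-7/4 → posterior Inverse-Gamma(14/3, 871/48)
obs 7: x=0 → posterior Inverse-Gamma(31/6, 877/48)
obs 8: x=3 → posterior Inverse-Gamma(17/3, 1171/48)
obs 9: x=1 → posterior Inverse-Gamma(37/6, 1225/48)
obs 10: x=-5/2 → posterior Inverse-Gamma(20/3, 1321/48)

k = 3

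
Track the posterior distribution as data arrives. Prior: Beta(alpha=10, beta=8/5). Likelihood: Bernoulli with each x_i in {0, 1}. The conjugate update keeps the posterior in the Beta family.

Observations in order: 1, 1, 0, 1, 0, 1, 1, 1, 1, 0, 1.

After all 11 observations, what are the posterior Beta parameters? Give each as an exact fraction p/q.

obs 1: x=1 → posterior Beta(11, 8/5)
obs 2: x=1 → posterior Beta(12, 8/5)
obs 3: x=0 → posterior Beta(12, 13/5)
obs 4: x=1 → posterior Beta(13, 13/5)
obs 5: x=0 → posterior Beta(13, 18/5)
obs 6: x=1 → posterior Beta(14, 18/5)
obs 7: x=1 → posterior Beta(15, 18/5)
obs 8: x=1 → posterior Beta(16, 18/5)
obs 9: x=1 → posterior Beta(17, 18/5)
obs 10: x=0 → posterior Beta(17, 23/5)
obs 11: x=1 → posterior Beta(18, 23/5)

alpha=18, beta=23/5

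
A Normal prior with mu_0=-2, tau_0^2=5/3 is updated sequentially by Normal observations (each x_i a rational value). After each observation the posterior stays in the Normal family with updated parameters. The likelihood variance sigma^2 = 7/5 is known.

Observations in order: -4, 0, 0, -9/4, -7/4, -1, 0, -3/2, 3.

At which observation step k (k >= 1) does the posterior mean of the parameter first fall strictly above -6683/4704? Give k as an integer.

k = 7

obs 1: x=-4 → posterior Normal(-71/23, 35/46)
obs 2: x=0 → posterior Normal(-2, 35/71)
obs 3: x=0 → posterior Normal(-71/48, 35/96)
obs 4: x=-9/4 → posterior Normal(-793/484, 35/121)
obs 5: x=-7/4 → posterior Normal(-121/73, 35/146)
obs 6: x=-1 → posterior Normal(-89/57, 35/171)
obs 7: x=0 → posterior Normal(-267/196, 5/28)
obs 8: x=-3/2 → posterior Normal(-609/442, 35/221)
obs 9: x=3 → posterior Normal(-153/164, 35/246)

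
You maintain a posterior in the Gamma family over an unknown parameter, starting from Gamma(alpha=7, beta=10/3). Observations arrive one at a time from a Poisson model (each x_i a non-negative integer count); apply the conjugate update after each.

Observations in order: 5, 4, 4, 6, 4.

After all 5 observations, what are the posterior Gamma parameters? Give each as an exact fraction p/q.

alpha=30, beta=25/3

obs 1: x=5 → posterior Gamma(12, 13/3)
obs 2: x=4 → posterior Gamma(16, 16/3)
obs 3: x=4 → posterior Gamma(20, 19/3)
obs 4: x=6 → posterior Gamma(26, 22/3)
obs 5: x=4 → posterior Gamma(30, 25/3)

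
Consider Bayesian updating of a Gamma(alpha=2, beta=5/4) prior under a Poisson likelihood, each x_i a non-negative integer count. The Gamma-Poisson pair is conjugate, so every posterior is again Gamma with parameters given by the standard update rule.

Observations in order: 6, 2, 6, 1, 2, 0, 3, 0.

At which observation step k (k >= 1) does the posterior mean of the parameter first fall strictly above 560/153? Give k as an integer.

obs 1: x=6 → posterior Gamma(8, 9/4)
obs 2: x=2 → posterior Gamma(10, 13/4)
obs 3: x=6 → posterior Gamma(16, 17/4)
obs 4: x=1 → posterior Gamma(17, 21/4)
obs 5: x=2 → posterior Gamma(19, 25/4)
obs 6: x=0 → posterior Gamma(19, 29/4)
obs 7: x=3 → posterior Gamma(22, 33/4)
obs 8: x=0 → posterior Gamma(22, 37/4)

k = 3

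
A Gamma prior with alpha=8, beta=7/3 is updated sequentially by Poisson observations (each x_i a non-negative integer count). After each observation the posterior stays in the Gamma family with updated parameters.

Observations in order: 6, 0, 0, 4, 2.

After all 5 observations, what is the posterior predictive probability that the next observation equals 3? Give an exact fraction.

obs 1: x=6 → posterior Gamma(14, 10/3)
obs 2: x=0 → posterior Gamma(14, 13/3)
obs 3: x=0 → posterior Gamma(14, 16/3)
obs 4: x=4 → posterior Gamma(18, 19/3)
obs 5: x=2 → posterior Gamma(20, 22/3)

5866351711076136031633293705216/28421709430404007434844970703125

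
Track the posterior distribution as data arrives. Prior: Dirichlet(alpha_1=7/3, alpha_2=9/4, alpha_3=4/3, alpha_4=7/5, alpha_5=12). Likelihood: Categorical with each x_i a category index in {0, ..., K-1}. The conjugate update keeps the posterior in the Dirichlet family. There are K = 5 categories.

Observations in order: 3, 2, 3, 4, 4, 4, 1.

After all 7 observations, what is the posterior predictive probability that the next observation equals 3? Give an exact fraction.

204/1579

obs 1: x=3 → posterior Dirichlet(7/3, 9/4, 4/3, 12/5, 12)
obs 2: x=2 → posterior Dirichlet(7/3, 9/4, 7/3, 12/5, 12)
obs 3: x=3 → posterior Dirichlet(7/3, 9/4, 7/3, 17/5, 12)
obs 4: x=4 → posterior Dirichlet(7/3, 9/4, 7/3, 17/5, 13)
obs 5: x=4 → posterior Dirichlet(7/3, 9/4, 7/3, 17/5, 14)
obs 6: x=4 → posterior Dirichlet(7/3, 9/4, 7/3, 17/5, 15)
obs 7: x=1 → posterior Dirichlet(7/3, 13/4, 7/3, 17/5, 15)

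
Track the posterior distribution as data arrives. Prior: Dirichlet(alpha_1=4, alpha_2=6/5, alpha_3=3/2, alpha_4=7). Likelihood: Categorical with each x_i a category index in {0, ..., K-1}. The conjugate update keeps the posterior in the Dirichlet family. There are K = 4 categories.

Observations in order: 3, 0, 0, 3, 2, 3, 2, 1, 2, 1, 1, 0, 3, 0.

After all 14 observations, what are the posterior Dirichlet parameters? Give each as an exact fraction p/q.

alpha_1=8, alpha_2=21/5, alpha_3=9/2, alpha_4=11

obs 1: x=3 → posterior Dirichlet(4, 6/5, 3/2, 8)
obs 2: x=0 → posterior Dirichlet(5, 6/5, 3/2, 8)
obs 3: x=0 → posterior Dirichlet(6, 6/5, 3/2, 8)
obs 4: x=3 → posterior Dirichlet(6, 6/5, 3/2, 9)
obs 5: x=2 → posterior Dirichlet(6, 6/5, 5/2, 9)
obs 6: x=3 → posterior Dirichlet(6, 6/5, 5/2, 10)
obs 7: x=2 → posterior Dirichlet(6, 6/5, 7/2, 10)
obs 8: x=1 → posterior Dirichlet(6, 11/5, 7/2, 10)
obs 9: x=2 → posterior Dirichlet(6, 11/5, 9/2, 10)
obs 10: x=1 → posterior Dirichlet(6, 16/5, 9/2, 10)
obs 11: x=1 → posterior Dirichlet(6, 21/5, 9/2, 10)
obs 12: x=0 → posterior Dirichlet(7, 21/5, 9/2, 10)
obs 13: x=3 → posterior Dirichlet(7, 21/5, 9/2, 11)
obs 14: x=0 → posterior Dirichlet(8, 21/5, 9/2, 11)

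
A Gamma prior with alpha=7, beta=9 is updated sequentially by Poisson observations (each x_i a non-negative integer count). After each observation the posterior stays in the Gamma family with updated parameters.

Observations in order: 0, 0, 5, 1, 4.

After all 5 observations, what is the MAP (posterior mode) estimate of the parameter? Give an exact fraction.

obs 1: x=0 → posterior Gamma(7, 10)
obs 2: x=0 → posterior Gamma(7, 11)
obs 3: x=5 → posterior Gamma(12, 12)
obs 4: x=1 → posterior Gamma(13, 13)
obs 5: x=4 → posterior Gamma(17, 14)

8/7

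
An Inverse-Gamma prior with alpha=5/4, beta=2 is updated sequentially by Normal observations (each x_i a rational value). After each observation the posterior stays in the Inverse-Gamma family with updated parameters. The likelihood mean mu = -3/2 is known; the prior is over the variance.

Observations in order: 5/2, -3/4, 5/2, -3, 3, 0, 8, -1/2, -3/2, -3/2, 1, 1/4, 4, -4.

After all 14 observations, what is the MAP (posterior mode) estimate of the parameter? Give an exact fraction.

obs 1: x=5/2 → posterior Inverse-Gamma(7/4, 10)
obs 2: x=-3/4 → posterior Inverse-Gamma(9/4, 329/32)
obs 3: x=5/2 → posterior Inverse-Gamma(11/4, 585/32)
obs 4: x=-3 → posterior Inverse-Gamma(13/4, 621/32)
obs 5: x=3 → posterior Inverse-Gamma(15/4, 945/32)
obs 6: x=0 → posterior Inverse-Gamma(17/4, 981/32)
obs 7: x=8 → posterior Inverse-Gamma(19/4, 2425/32)
obs 8: x=-1/2 → posterior Inverse-Gamma(21/4, 2441/32)
obs 9: x=-3/2 → posterior Inverse-Gamma(23/4, 2441/32)
obs 10: x=-3/2 → posterior Inverse-Gamma(25/4, 2441/32)
obs 11: x=1 → posterior Inverse-Gamma(27/4, 2541/32)
obs 12: x=1/4 → posterior Inverse-Gamma(29/4, 1295/16)
obs 13: x=4 → posterior Inverse-Gamma(31/4, 1537/16)
obs 14: x=-4 → posterior Inverse-Gamma(33/4, 1587/16)

1587/148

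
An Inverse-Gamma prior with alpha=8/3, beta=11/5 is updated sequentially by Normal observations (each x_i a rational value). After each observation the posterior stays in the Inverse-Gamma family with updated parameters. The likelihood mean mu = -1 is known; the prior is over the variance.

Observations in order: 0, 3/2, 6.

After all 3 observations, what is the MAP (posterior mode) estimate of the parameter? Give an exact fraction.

obs 1: x=0 → posterior Inverse-Gamma(19/6, 27/10)
obs 2: x=3/2 → posterior Inverse-Gamma(11/3, 233/40)
obs 3: x=6 → posterior Inverse-Gamma(25/6, 1213/40)

3639/620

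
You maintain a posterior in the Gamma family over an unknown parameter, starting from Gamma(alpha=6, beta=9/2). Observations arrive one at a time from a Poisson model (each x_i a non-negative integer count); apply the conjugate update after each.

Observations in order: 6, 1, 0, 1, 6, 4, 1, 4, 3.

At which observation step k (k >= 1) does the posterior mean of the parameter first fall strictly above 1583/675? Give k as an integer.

obs 1: x=6 → posterior Gamma(12, 11/2)
obs 2: x=1 → posterior Gamma(13, 13/2)
obs 3: x=0 → posterior Gamma(13, 15/2)
obs 4: x=1 → posterior Gamma(14, 17/2)
obs 5: x=6 → posterior Gamma(20, 19/2)
obs 6: x=4 → posterior Gamma(24, 21/2)
obs 7: x=1 → posterior Gamma(25, 23/2)
obs 8: x=4 → posterior Gamma(29, 25/2)
obs 9: x=3 → posterior Gamma(32, 27/2)

k = 9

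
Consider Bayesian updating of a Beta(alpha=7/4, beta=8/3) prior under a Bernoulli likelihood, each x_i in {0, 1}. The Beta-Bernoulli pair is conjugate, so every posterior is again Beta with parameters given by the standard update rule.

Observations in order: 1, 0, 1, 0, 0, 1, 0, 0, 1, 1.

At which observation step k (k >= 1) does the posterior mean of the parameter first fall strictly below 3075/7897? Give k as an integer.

k = 8

obs 1: x=1 → posterior Beta(11/4, 8/3)
obs 2: x=0 → posterior Beta(11/4, 11/3)
obs 3: x=1 → posterior Beta(15/4, 11/3)
obs 4: x=0 → posterior Beta(15/4, 14/3)
obs 5: x=0 → posterior Beta(15/4, 17/3)
obs 6: x=1 → posterior Beta(19/4, 17/3)
obs 7: x=0 → posterior Beta(19/4, 20/3)
obs 8: x=0 → posterior Beta(19/4, 23/3)
obs 9: x=1 → posterior Beta(23/4, 23/3)
obs 10: x=1 → posterior Beta(27/4, 23/3)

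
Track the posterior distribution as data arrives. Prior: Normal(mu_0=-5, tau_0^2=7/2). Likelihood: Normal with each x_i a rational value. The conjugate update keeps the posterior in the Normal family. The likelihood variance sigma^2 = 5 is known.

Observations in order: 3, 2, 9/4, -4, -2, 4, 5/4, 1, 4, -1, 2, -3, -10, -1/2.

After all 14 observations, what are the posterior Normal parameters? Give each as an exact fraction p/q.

mu_0=-19/36, tau_0^2=35/108

obs 1: x=3 → posterior Normal(-29/17, 35/17)
obs 2: x=2 → posterior Normal(-5/8, 35/24)
obs 3: x=9/4 → posterior Normal(3/124, 35/31)
obs 4: x=-4 → posterior Normal(-109/152, 35/38)
obs 5: x=-2 → posterior Normal(-11/12, 7/9)
obs 6: x=4 → posterior Normal(-53/208, 35/52)
obs 7: x=5/4 → posterior Normal(-9/118, 35/59)
obs 8: x=1 → posterior Normal(5/132, 35/66)
obs 9: x=4 → posterior Normal(61/146, 35/73)
obs 10: x=-1 → posterior Normal(47/160, 7/16)
obs 11: x=2 → posterior Normal(25/58, 35/87)
obs 12: x=-3 → posterior Normal(33/188, 35/94)
obs 13: x=-10 → posterior Normal(-107/202, 35/101)
obs 14: x=-1/2 → posterior Normal(-19/36, 35/108)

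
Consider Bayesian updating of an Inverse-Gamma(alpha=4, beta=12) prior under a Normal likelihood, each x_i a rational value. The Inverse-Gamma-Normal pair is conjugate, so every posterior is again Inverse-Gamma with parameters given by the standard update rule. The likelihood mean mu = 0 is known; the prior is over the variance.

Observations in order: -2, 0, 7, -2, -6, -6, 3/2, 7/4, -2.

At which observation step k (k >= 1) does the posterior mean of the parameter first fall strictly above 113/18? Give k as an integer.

obs 1: x=-2 → posterior Inverse-Gamma(9/2, 14)
obs 2: x=0 → posterior Inverse-Gamma(5, 14)
obs 3: x=7 → posterior Inverse-Gamma(11/2, 77/2)
obs 4: x=-2 → posterior Inverse-Gamma(6, 81/2)
obs 5: x=-6 → posterior Inverse-Gamma(13/2, 117/2)
obs 6: x=-6 → posterior Inverse-Gamma(7, 153/2)
obs 7: x=3/2 → posterior Inverse-Gamma(15/2, 621/8)
obs 8: x=7/4 → posterior Inverse-Gamma(8, 2533/32)
obs 9: x=-2 → posterior Inverse-Gamma(17/2, 2597/32)

k = 3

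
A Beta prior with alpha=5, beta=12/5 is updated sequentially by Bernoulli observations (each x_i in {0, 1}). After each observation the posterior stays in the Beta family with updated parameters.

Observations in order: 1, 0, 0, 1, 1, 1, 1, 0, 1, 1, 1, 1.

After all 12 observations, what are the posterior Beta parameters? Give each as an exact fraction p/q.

obs 1: x=1 → posterior Beta(6, 12/5)
obs 2: x=0 → posterior Beta(6, 17/5)
obs 3: x=0 → posterior Beta(6, 22/5)
obs 4: x=1 → posterior Beta(7, 22/5)
obs 5: x=1 → posterior Beta(8, 22/5)
obs 6: x=1 → posterior Beta(9, 22/5)
obs 7: x=1 → posterior Beta(10, 22/5)
obs 8: x=0 → posterior Beta(10, 27/5)
obs 9: x=1 → posterior Beta(11, 27/5)
obs 10: x=1 → posterior Beta(12, 27/5)
obs 11: x=1 → posterior Beta(13, 27/5)
obs 12: x=1 → posterior Beta(14, 27/5)

alpha=14, beta=27/5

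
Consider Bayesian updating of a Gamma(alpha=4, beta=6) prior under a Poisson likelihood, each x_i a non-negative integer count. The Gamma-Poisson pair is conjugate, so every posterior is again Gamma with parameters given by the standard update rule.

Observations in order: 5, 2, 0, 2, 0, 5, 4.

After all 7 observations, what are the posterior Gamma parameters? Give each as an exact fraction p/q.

alpha=22, beta=13

obs 1: x=5 → posterior Gamma(9, 7)
obs 2: x=2 → posterior Gamma(11, 8)
obs 3: x=0 → posterior Gamma(11, 9)
obs 4: x=2 → posterior Gamma(13, 10)
obs 5: x=0 → posterior Gamma(13, 11)
obs 6: x=5 → posterior Gamma(18, 12)
obs 7: x=4 → posterior Gamma(22, 13)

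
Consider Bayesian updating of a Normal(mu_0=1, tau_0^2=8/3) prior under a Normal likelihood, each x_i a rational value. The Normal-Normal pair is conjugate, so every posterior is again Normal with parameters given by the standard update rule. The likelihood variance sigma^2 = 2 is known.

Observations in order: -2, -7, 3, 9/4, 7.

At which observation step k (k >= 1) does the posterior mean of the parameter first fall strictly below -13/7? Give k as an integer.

k = 2

obs 1: x=-2 → posterior Normal(-5/7, 8/7)
obs 2: x=-7 → posterior Normal(-3, 8/11)
obs 3: x=3 → posterior Normal(-7/5, 8/15)
obs 4: x=9/4 → posterior Normal(-12/19, 8/19)
obs 5: x=7 → posterior Normal(16/23, 8/23)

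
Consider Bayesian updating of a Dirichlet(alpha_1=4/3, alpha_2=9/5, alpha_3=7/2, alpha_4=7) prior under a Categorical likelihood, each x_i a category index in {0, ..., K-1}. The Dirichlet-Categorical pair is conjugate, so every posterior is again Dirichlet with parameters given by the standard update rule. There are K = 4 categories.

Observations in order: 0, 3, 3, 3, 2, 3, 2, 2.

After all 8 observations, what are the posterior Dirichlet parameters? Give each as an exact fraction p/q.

alpha_1=7/3, alpha_2=9/5, alpha_3=13/2, alpha_4=11

obs 1: x=0 → posterior Dirichlet(7/3, 9/5, 7/2, 7)
obs 2: x=3 → posterior Dirichlet(7/3, 9/5, 7/2, 8)
obs 3: x=3 → posterior Dirichlet(7/3, 9/5, 7/2, 9)
obs 4: x=3 → posterior Dirichlet(7/3, 9/5, 7/2, 10)
obs 5: x=2 → posterior Dirichlet(7/3, 9/5, 9/2, 10)
obs 6: x=3 → posterior Dirichlet(7/3, 9/5, 9/2, 11)
obs 7: x=2 → posterior Dirichlet(7/3, 9/5, 11/2, 11)
obs 8: x=2 → posterior Dirichlet(7/3, 9/5, 13/2, 11)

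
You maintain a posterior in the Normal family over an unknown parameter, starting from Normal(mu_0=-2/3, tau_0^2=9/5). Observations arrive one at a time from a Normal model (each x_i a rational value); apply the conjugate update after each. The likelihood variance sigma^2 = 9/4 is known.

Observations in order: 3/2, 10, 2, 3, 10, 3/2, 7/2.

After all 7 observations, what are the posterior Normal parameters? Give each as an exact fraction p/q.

mu_0=368/99, tau_0^2=3/11

obs 1: x=3/2 → posterior Normal(8/27, 1)
obs 2: x=10 → posterior Normal(128/39, 9/13)
obs 3: x=2 → posterior Normal(152/51, 9/17)
obs 4: x=3 → posterior Normal(188/63, 3/7)
obs 5: x=10 → posterior Normal(308/75, 9/25)
obs 6: x=3/2 → posterior Normal(326/87, 9/29)
obs 7: x=7/2 → posterior Normal(368/99, 3/11)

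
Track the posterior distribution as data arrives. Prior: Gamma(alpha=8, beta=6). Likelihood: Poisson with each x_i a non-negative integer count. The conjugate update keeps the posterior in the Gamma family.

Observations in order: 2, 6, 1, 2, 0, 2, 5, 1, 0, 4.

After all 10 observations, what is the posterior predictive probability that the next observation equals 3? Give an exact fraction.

116036287120040016041010741134232960106496/684326450885775034048946719925754910487329

obs 1: x=2 → posterior Gamma(10, 7)
obs 2: x=6 → posterior Gamma(16, 8)
obs 3: x=1 → posterior Gamma(17, 9)
obs 4: x=2 → posterior Gamma(19, 10)
obs 5: x=0 → posterior Gamma(19, 11)
obs 6: x=2 → posterior Gamma(21, 12)
obs 7: x=5 → posterior Gamma(26, 13)
obs 8: x=1 → posterior Gamma(27, 14)
obs 9: x=0 → posterior Gamma(27, 15)
obs 10: x=4 → posterior Gamma(31, 16)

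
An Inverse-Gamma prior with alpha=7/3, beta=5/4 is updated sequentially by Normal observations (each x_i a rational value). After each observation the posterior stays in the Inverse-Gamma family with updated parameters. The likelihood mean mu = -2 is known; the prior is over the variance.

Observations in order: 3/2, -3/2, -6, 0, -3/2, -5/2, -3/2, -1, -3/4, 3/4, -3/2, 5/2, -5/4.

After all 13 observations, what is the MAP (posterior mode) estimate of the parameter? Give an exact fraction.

obs 1: x=3/2 → posterior Inverse-Gamma(17/6, 59/8)
obs 2: x=-3/2 → posterior Inverse-Gamma(10/3, 15/2)
obs 3: x=-6 → posterior Inverse-Gamma(23/6, 31/2)
obs 4: x=0 → posterior Inverse-Gamma(13/3, 35/2)
obs 5: x=-3/2 → posterior Inverse-Gamma(29/6, 141/8)
obs 6: x=-5/2 → posterior Inverse-Gamma(16/3, 71/4)
obs 7: x=-3/2 → posterior Inverse-Gamma(35/6, 143/8)
obs 8: x=-1 → posterior Inverse-Gamma(19/3, 147/8)
obs 9: x=-3/4 → posterior Inverse-Gamma(41/6, 613/32)
obs 10: x=3/4 → posterior Inverse-Gamma(22/3, 367/16)
obs 11: x=-3/2 → posterior Inverse-Gamma(47/6, 369/16)
obs 12: x=5/2 → posterior Inverse-Gamma(25/3, 531/16)
obs 13: x=-5/4 → posterior Inverse-Gamma(53/6, 1071/32)

3213/944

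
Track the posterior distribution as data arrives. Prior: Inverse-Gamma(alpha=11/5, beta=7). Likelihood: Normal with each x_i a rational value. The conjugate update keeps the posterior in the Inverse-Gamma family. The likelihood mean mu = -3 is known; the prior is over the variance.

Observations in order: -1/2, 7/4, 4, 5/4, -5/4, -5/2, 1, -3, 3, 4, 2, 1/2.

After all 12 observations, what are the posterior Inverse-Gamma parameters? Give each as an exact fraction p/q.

alpha=41/5, beta=4023/32

obs 1: x=-1/2 → posterior Inverse-Gamma(27/10, 81/8)
obs 2: x=7/4 → posterior Inverse-Gamma(16/5, 685/32)
obs 3: x=4 → posterior Inverse-Gamma(37/10, 1469/32)
obs 4: x=5/4 → posterior Inverse-Gamma(21/5, 879/16)
obs 5: x=-5/4 → posterior Inverse-Gamma(47/10, 1807/32)
obs 6: x=-5/2 → posterior Inverse-Gamma(26/5, 1811/32)
obs 7: x=1 → posterior Inverse-Gamma(57/10, 2067/32)
obs 8: x=-3 → posterior Inverse-Gamma(31/5, 2067/32)
obs 9: x=3 → posterior Inverse-Gamma(67/10, 2643/32)
obs 10: x=4 → posterior Inverse-Gamma(36/5, 3427/32)
obs 11: x=2 → posterior Inverse-Gamma(77/10, 3827/32)
obs 12: x=1/2 → posterior Inverse-Gamma(41/5, 4023/32)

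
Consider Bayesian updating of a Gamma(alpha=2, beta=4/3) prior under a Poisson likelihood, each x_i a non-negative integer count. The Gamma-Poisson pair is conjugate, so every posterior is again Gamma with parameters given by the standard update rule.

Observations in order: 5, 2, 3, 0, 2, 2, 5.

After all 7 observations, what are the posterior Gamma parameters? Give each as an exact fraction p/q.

alpha=21, beta=25/3

obs 1: x=5 → posterior Gamma(7, 7/3)
obs 2: x=2 → posterior Gamma(9, 10/3)
obs 3: x=3 → posterior Gamma(12, 13/3)
obs 4: x=0 → posterior Gamma(12, 16/3)
obs 5: x=2 → posterior Gamma(14, 19/3)
obs 6: x=2 → posterior Gamma(16, 22/3)
obs 7: x=5 → posterior Gamma(21, 25/3)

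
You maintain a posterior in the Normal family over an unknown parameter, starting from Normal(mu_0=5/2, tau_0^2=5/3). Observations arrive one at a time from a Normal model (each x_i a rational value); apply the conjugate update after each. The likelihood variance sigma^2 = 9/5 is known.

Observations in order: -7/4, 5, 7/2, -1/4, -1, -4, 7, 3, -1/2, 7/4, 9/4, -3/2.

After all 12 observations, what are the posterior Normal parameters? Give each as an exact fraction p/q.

mu_0=135/109, tau_0^2=15/109

obs 1: x=-7/4 → posterior Normal(95/208, 45/52)
obs 2: x=5 → posterior Normal(85/44, 45/77)
obs 3: x=7/2 → posterior Normal(315/136, 15/34)
obs 4: x=-1/4 → posterior Normal(230/127, 45/127)
obs 5: x=-1 → posterior Normal(205/152, 45/152)
obs 6: x=-4 → posterior Normal(35/59, 15/59)
obs 7: x=7 → posterior Normal(140/101, 45/202)
obs 8: x=3 → posterior Normal(355/227, 45/227)
obs 9: x=-1/2 → posterior Normal(685/504, 5/28)
obs 10: x=7/4 → posterior Normal(1545/1108, 45/277)
obs 11: x=9/4 → posterior Normal(885/604, 45/302)
obs 12: x=-3/2 → posterior Normal(135/109, 15/109)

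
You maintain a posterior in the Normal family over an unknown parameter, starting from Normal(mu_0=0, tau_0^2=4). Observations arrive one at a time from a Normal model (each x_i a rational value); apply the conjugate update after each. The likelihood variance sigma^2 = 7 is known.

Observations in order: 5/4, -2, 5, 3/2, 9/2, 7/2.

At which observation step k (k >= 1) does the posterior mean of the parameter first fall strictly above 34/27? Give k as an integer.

k = 5

obs 1: x=5/4 → posterior Normal(5/11, 28/11)
obs 2: x=-2 → posterior Normal(-1/5, 28/15)
obs 3: x=5 → posterior Normal(17/19, 28/19)
obs 4: x=3/2 → posterior Normal(1, 28/23)
obs 5: x=9/2 → posterior Normal(41/27, 28/27)
obs 6: x=7/2 → posterior Normal(55/31, 28/31)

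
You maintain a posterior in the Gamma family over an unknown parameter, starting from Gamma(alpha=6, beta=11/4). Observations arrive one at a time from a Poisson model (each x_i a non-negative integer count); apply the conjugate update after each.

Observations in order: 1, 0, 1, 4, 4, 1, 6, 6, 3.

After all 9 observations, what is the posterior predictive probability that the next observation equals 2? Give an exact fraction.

obs 1: x=1 → posterior Gamma(7, 15/4)
obs 2: x=0 → posterior Gamma(7, 19/4)
obs 3: x=1 → posterior Gamma(8, 23/4)
obs 4: x=4 → posterior Gamma(12, 27/4)
obs 5: x=4 → posterior Gamma(16, 31/4)
obs 6: x=1 → posterior Gamma(17, 35/4)
obs 7: x=6 → posterior Gamma(23, 39/4)
obs 8: x=6 → posterior Gamma(29, 43/4)
obs 9: x=3 → posterior Gamma(32, 47/4)

905240768013903581501100463938710548255834377902659341056/3804212187770006845104225428814283599364285631706866468067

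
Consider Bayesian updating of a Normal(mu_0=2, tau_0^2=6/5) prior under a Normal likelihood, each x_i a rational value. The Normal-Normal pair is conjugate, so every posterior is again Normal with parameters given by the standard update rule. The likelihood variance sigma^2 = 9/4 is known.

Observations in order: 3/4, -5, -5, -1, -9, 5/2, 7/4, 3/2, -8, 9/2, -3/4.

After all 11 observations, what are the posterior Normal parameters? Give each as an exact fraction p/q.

obs 1: x=3/4 → posterior Normal(36/23, 18/23)
obs 2: x=-5 → posterior Normal(-4/31, 18/31)
obs 3: x=-5 → posterior Normal(-44/39, 6/13)
obs 4: x=-1 → posterior Normal(-52/47, 18/47)
obs 5: x=-9 → posterior Normal(-124/55, 18/55)
obs 6: x=5/2 → posterior Normal(-104/63, 2/7)
obs 7: x=7/4 → posterior Normal(-90/71, 18/71)
obs 8: x=3/2 → posterior Normal(-78/79, 18/79)
obs 9: x=-8 → posterior Normal(-142/87, 6/29)
obs 10: x=9/2 → posterior Normal(-106/95, 18/95)
obs 11: x=-3/4 → posterior Normal(-112/103, 18/103)

mu_0=-112/103, tau_0^2=18/103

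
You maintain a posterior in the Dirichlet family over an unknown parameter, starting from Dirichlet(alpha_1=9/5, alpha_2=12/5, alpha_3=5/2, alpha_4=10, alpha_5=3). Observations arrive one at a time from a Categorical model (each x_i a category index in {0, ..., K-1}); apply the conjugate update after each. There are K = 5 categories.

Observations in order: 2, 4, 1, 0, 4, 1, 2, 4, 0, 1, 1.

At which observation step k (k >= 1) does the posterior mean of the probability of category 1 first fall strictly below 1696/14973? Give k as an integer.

k = 2

obs 1: x=2 → posterior Dirichlet(9/5, 12/5, 7/2, 10, 3)
obs 2: x=4 → posterior Dirichlet(9/5, 12/5, 7/2, 10, 4)
obs 3: x=1 → posterior Dirichlet(9/5, 17/5, 7/2, 10, 4)
obs 4: x=0 → posterior Dirichlet(14/5, 17/5, 7/2, 10, 4)
obs 5: x=4 → posterior Dirichlet(14/5, 17/5, 7/2, 10, 5)
obs 6: x=1 → posterior Dirichlet(14/5, 22/5, 7/2, 10, 5)
obs 7: x=2 → posterior Dirichlet(14/5, 22/5, 9/2, 10, 5)
obs 8: x=4 → posterior Dirichlet(14/5, 22/5, 9/2, 10, 6)
obs 9: x=0 → posterior Dirichlet(19/5, 22/5, 9/2, 10, 6)
obs 10: x=1 → posterior Dirichlet(19/5, 27/5, 9/2, 10, 6)
obs 11: x=1 → posterior Dirichlet(19/5, 32/5, 9/2, 10, 6)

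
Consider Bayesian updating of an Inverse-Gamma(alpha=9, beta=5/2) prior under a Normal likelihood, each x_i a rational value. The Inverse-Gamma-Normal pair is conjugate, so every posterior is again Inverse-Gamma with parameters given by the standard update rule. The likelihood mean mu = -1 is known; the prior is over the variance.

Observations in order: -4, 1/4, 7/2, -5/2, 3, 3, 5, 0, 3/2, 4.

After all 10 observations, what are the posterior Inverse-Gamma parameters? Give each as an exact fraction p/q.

alpha=14, beta=2213/32

obs 1: x=-4 → posterior Inverse-Gamma(19/2, 7)
obs 2: x=1/4 → posterior Inverse-Gamma(10, 249/32)
obs 3: x=7/2 → posterior Inverse-Gamma(21/2, 573/32)
obs 4: x=-5/2 → posterior Inverse-Gamma(11, 609/32)
obs 5: x=3 → posterior Inverse-Gamma(23/2, 865/32)
obs 6: x=3 → posterior Inverse-Gamma(12, 1121/32)
obs 7: x=5 → posterior Inverse-Gamma(25/2, 1697/32)
obs 8: x=0 → posterior Inverse-Gamma(13, 1713/32)
obs 9: x=3/2 → posterior Inverse-Gamma(27/2, 1813/32)
obs 10: x=4 → posterior Inverse-Gamma(14, 2213/32)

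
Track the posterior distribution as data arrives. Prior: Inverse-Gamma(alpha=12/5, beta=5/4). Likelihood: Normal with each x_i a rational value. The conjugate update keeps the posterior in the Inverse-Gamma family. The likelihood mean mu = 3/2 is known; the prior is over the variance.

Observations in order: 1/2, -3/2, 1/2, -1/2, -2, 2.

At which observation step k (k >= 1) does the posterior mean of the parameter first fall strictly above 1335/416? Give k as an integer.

obs 1: x=1/2 → posterior Inverse-Gamma(29/10, 7/4)
obs 2: x=-3/2 → posterior Inverse-Gamma(17/5, 25/4)
obs 3: x=1/2 → posterior Inverse-Gamma(39/10, 27/4)
obs 4: x=-1/2 → posterior Inverse-Gamma(22/5, 35/4)
obs 5: x=-2 → posterior Inverse-Gamma(49/10, 119/8)
obs 6: x=2 → posterior Inverse-Gamma(27/5, 15)

k = 5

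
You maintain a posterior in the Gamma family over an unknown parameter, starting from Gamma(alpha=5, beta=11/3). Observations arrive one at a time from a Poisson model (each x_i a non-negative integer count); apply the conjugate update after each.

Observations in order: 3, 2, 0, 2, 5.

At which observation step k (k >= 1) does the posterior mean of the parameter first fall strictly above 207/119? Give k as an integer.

obs 1: x=3 → posterior Gamma(8, 14/3)
obs 2: x=2 → posterior Gamma(10, 17/3)
obs 3: x=0 → posterior Gamma(10, 20/3)
obs 4: x=2 → posterior Gamma(12, 23/3)
obs 5: x=5 → posterior Gamma(17, 26/3)

k = 2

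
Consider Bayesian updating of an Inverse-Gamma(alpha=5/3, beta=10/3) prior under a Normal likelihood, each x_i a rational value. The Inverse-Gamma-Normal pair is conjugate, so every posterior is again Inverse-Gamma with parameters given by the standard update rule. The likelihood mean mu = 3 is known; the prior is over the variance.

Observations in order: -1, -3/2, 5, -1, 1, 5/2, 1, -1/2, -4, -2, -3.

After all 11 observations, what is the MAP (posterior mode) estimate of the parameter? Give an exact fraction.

obs 1: x=-1 → posterior Inverse-Gamma(13/6, 34/3)
obs 2: x=-3/2 → posterior Inverse-Gamma(8/3, 515/24)
obs 3: x=5 → posterior Inverse-Gamma(19/6, 563/24)
obs 4: x=-1 → posterior Inverse-Gamma(11/3, 755/24)
obs 5: x=1 → posterior Inverse-Gamma(25/6, 803/24)
obs 6: x=5/2 → posterior Inverse-Gamma(14/3, 403/12)
obs 7: x=1 → posterior Inverse-Gamma(31/6, 427/12)
obs 8: x=-1/2 → posterior Inverse-Gamma(17/3, 1001/24)
obs 9: x=-4 → posterior Inverse-Gamma(37/6, 1589/24)
obs 10: x=-2 → posterior Inverse-Gamma(20/3, 1889/24)
obs 11: x=-3 → posterior Inverse-Gamma(43/6, 2321/24)

2321/196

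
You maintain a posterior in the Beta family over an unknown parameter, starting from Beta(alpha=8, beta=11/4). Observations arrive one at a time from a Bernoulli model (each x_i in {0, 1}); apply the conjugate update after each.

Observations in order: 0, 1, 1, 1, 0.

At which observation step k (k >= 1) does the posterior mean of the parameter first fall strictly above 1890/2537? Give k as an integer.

obs 1: x=0 → posterior Beta(8, 15/4)
obs 2: x=1 → posterior Beta(9, 15/4)
obs 3: x=1 → posterior Beta(10, 15/4)
obs 4: x=1 → posterior Beta(11, 15/4)
obs 5: x=0 → posterior Beta(11, 19/4)

k = 4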